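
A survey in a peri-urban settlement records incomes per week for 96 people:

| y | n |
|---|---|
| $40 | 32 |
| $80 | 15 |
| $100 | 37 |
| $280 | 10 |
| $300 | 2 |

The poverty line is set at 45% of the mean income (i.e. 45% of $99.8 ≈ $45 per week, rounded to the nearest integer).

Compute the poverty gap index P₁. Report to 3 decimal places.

0.037

Below z: 32×$40 (q = 32 of N = 96).
Normalized shortfalls: (45−40)/45 = 0.1111 (×32).
Σ = 3.555556. Dividing by the full population N = 96 gives P₁ = 0.037.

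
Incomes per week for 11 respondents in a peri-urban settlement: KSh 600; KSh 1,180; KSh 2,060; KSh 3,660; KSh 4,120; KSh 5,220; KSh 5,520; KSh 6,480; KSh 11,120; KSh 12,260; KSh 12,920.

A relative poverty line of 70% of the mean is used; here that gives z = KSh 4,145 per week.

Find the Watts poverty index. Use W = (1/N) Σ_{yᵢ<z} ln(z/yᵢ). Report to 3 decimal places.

0.365

Below z: KSh 600, KSh 1,180, KSh 2,060, KSh 3,660, KSh 4,120 (q = 5 of N = 11).
Log shortfalls: ln(4145/600) = 1.9327; ln(4145/1180) = 1.2564; ln(4145/2060) = 0.6992; ln(4145/3660) = 0.1244; ln(4145/4120) = 0.0060.
W = 4.018803 / 11 = 0.365.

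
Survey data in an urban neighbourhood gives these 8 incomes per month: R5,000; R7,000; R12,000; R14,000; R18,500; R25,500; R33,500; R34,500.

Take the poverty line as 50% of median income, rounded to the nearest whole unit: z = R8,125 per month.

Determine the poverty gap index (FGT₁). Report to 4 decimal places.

Below z: R5,000, R7,000 (q = 2 of N = 8).
Relative gaps: (8125−5000)/8125 = 0.3846; (8125−7000)/8125 = 0.1385.
Σ = 0.523077. Dividing by the full population N = 8 gives P₁ = 0.0654.

0.0654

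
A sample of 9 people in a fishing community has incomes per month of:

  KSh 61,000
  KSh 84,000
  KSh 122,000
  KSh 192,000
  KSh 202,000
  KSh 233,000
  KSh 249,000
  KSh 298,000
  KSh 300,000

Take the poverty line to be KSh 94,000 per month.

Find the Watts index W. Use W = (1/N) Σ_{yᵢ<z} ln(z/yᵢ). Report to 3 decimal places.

Below the line: KSh 61,000, KSh 84,000 (q = 2 of N = 9).
Log gaps: ln(94000/61000) = 0.4324; ln(94000/84000) = 0.1125.
W = 0.544899 / 9 = 0.061.

0.061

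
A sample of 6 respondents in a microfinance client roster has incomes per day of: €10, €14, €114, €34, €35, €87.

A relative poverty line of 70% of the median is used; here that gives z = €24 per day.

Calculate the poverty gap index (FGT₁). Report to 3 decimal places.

Below z: €10, €14 (q = 2 of N = 6).
Normalized shortfalls: (24−10)/24 = 0.5833; (24−14)/24 = 0.4167.
Σ = 1.000000. Dividing by the full population N = 6 gives P₁ = 0.167.

0.167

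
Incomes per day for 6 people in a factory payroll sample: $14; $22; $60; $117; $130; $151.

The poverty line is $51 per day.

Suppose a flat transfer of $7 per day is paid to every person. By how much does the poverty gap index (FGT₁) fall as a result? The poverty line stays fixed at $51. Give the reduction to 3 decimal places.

Before: below the line — $14, $22; poverty gap index (FGT₁) = 0.21569.
After the $7 transfer: below the line — $21, $29; poverty gap index (FGT₁) = 0.16993.
Reduction = 0.21569 − 0.16993 = 0.046.

0.046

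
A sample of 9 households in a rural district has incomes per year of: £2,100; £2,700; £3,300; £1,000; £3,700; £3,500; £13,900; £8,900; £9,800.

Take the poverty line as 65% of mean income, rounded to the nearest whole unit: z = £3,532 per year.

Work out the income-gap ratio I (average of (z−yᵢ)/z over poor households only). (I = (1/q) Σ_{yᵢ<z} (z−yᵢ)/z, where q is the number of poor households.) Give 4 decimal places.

0.2865

Below the line: £1,000, £2,100, £2,700, £3,300, £3,500 (q = 5 of N = 9).
Relative gaps: 0.7169, 0.4054, 0.2356, 0.0657, 0.0091; sum = 1.432616.
The income-gap ratio divides by q (the poor only): 1.432616 / 5 = 0.2865.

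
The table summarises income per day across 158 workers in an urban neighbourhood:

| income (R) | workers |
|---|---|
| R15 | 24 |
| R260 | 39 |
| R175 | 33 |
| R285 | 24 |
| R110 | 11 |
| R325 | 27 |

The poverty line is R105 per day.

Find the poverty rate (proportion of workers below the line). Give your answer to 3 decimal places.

0.152

24 of the 158 workers have income below R105.
H = 24/158 = 0.152.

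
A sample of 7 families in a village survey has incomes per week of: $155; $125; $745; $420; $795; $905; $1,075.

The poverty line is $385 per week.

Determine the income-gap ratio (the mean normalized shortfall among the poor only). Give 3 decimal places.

0.636

Incomes under z: $125, $155 (q = 2 of N = 7).
Relative gaps: 0.6753, 0.5974; sum = 1.272727.
I averages over the q = 2 poor units only: 1.272727 / 2 = 0.636.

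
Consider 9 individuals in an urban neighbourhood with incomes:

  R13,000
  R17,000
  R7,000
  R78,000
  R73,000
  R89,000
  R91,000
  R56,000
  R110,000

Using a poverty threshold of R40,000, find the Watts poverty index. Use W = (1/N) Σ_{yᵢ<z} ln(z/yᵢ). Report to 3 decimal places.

Below z: R7,000, R13,000, R17,000 (q = 3 of N = 9).
Log shortfalls: ln(40000/7000) = 1.7430; ln(40000/13000) = 1.1239; ln(40000/17000) = 0.8557.
W = 3.722566 / 9 = 0.414.

0.414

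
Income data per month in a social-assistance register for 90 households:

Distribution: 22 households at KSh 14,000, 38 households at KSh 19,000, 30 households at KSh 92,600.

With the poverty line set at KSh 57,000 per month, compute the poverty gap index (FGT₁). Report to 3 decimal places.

Poor units: 22×KSh 14,000, 38×KSh 19,000 (q = 60 of N = 90).
Shortfall ratios: (57000−14000)/57000 = 0.7544 (×22); (57000−19000)/57000 = 0.6667 (×38).
Σ = 41.929825. Dividing by the full population N = 90 gives P₁ = 0.466.

0.466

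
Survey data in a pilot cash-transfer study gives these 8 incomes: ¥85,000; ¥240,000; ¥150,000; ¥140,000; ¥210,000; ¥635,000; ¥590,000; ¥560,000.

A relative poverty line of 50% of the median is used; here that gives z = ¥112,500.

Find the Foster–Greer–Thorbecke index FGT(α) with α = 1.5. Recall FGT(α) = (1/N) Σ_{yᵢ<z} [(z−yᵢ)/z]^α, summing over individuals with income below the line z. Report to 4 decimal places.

0.0151

Below the line: ¥85,000 (q = 1 of N = 8).
Gap ratios (z−y)/z: (112500−85000)/112500 = 0.2444.
Raised to α = 1.5: 0.12086.
Sum = 0.120857; FGT(1.5) = 0.120857 / 8 = 0.0151.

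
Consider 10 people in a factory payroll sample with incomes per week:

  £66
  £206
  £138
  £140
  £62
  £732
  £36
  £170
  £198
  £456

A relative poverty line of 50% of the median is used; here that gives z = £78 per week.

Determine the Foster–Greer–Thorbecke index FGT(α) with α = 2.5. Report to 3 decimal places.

Below the line: £36, £62, £66 (q = 3 of N = 10).
Normalized shortfalls: (78−36)/78 = 0.5385; (78−62)/78 = 0.2051; (78−66)/78 = 0.1538.
Raised to α = 2.5: 0.21276; 0.01906; 0.00928.
Sum = 0.241099; FGT(2.5) = 0.241099 / 10 = 0.024.

0.024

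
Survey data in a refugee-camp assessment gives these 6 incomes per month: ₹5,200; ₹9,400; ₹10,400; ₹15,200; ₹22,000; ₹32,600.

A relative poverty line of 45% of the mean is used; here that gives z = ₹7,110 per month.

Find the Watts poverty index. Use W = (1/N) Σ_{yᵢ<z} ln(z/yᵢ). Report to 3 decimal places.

0.052

Poor units: ₹5,200 (q = 1 of N = 6).
ln(z/y) terms: ln(7110/5200) = 0.3128.
W = 0.312844 / 6 = 0.052.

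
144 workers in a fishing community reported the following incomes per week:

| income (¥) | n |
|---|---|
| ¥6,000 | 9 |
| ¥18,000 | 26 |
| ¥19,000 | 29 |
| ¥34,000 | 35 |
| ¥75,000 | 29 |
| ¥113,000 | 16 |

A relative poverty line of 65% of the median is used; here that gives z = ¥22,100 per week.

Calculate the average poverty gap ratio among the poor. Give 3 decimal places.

Poor units: 9×¥6,000, 26×¥18,000, 29×¥19,000 (q = 64 of N = 144).
Shortfall ratios (z−y)/z: 0.7285 (×9), 0.1855 (×26), 0.1403 (×29); sum = 15.447964.
I averages over the q = 64 poor units only: 15.447964 / 64 = 0.241.

0.241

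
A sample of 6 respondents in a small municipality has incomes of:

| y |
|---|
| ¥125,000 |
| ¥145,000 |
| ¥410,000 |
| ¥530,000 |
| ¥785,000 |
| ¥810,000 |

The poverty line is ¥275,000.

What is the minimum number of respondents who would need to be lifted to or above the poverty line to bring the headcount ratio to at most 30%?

1

2 of the 6 respondents are poor, so H = 2/6 = 0.333.
A headcount ratio of at most 30% allows at most ⌊0.30 × 6⌋ = 1 poor respondents.
So at least 2 − 1 = 1 must be lifted.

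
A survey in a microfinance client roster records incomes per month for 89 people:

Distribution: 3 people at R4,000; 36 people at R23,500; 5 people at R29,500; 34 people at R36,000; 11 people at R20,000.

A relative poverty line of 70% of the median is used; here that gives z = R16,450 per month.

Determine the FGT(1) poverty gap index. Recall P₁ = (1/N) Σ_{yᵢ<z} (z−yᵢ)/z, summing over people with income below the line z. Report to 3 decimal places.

0.026

Poor units: 3×R4,000 (q = 3 of N = 89).
Gap ratios (z−y)/z: (16450−4000)/16450 = 0.7568 (×3).
Sum of shortfalls = 2.270517; P₁ averages over all N: 2.270517 / 89 = 0.026.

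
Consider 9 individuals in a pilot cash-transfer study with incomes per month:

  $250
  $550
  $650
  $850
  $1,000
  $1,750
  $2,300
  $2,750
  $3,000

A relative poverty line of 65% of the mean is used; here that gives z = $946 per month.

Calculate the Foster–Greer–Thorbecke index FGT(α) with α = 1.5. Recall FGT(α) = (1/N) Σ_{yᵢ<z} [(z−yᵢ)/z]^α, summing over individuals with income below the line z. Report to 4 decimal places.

0.1233

Below z: $250, $550, $650, $850 (q = 4 of N = 9).
Normalized shortfalls: (946−250)/946 = 0.7357; (946−550)/946 = 0.4186; (946−650)/946 = 0.3129; (946−850)/946 = 0.1015.
Raised to α = 1.5: 0.63107; 0.27084; 0.17503; 0.03233.
Sum = 1.109258; FGT(1.5) = 1.109258 / 9 = 0.1233.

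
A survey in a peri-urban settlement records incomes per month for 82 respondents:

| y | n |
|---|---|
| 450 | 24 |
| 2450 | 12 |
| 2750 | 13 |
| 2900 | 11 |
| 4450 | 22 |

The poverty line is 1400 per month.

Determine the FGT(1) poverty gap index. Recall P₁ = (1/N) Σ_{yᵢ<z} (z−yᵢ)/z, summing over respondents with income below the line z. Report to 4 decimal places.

Incomes under z: 24×450 (q = 24 of N = 82).
Normalized shortfalls: (1400−450)/1400 = 0.6786 (×24).
Sum of shortfalls = 16.285714; P₁ averages over all N: 16.285714 / 82 = 0.1986.

0.1986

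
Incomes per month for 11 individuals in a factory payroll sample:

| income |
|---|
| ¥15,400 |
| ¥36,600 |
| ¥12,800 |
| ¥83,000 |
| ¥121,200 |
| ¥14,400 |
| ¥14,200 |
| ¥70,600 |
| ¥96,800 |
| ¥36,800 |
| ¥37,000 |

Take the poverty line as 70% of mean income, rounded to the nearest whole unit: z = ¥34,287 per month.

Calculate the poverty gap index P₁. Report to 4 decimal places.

0.2130

Below z: ¥12,800, ¥14,200, ¥14,400, ¥15,400 (q = 4 of N = 11).
Normalized shortfalls: (34287−12800)/34287 = 0.6267; (34287−14200)/34287 = 0.5858; (34287−14400)/34287 = 0.5800; (34287−15400)/34287 = 0.5509.
Sum of shortfalls = 2.343395; P₁ averages over all N: 2.343395 / 11 = 0.2130.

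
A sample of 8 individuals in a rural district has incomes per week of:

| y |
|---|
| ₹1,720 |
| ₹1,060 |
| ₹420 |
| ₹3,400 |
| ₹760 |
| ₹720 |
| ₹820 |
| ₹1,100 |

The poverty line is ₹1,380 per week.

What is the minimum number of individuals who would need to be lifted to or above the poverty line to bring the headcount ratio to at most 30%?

Currently q = 6 of N = 8 are below the line (H = 0.750).
A headcount ratio of at most 30% allows at most ⌊0.30 × 8⌋ = 2 poor individuals.
So at least 6 − 2 = 4 must be lifted.

4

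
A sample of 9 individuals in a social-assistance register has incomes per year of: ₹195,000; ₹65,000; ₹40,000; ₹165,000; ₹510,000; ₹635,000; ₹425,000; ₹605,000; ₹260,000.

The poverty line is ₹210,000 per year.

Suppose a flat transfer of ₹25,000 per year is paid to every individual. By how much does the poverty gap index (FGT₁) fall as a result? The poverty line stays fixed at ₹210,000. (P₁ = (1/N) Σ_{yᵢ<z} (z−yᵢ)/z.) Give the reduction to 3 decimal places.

0.048

Before: below the line — ₹40,000, ₹65,000, ₹165,000, ₹195,000; poverty gap index (FGT₁) = 0.19841.
After the ₹25,000 transfer: below the line — ₹65,000, ₹90,000, ₹190,000; poverty gap index (FGT₁) = 0.15079.
Reduction = 0.19841 − 0.15079 = 0.048.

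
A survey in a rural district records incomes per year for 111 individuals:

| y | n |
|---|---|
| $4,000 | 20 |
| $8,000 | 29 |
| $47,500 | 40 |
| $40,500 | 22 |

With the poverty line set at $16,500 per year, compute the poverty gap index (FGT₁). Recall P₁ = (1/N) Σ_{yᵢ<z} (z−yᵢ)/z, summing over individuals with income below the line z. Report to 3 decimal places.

Below the line: 20×$4,000, 29×$8,000 (q = 49 of N = 111).
Relative gaps: (16500−4000)/16500 = 0.7576 (×20); (16500−8000)/16500 = 0.5152 (×29).
Sum of shortfalls = 30.090909; P₁ averages over all N: 30.090909 / 111 = 0.271.

0.271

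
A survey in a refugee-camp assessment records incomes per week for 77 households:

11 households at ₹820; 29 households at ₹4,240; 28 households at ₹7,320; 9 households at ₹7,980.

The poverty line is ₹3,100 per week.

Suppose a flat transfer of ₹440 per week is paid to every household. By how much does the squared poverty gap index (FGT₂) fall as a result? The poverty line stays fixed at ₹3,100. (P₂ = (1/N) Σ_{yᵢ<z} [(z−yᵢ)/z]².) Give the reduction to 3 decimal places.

0.027

Before: below the line — 11×₹820; squared poverty gap index (FGT₂) = 0.07728.
After the ₹440 transfer: below the line — 11×₹1,260; squared poverty gap index (FGT₂) = 0.05033.
Reduction = 0.07728 − 0.05033 = 0.027.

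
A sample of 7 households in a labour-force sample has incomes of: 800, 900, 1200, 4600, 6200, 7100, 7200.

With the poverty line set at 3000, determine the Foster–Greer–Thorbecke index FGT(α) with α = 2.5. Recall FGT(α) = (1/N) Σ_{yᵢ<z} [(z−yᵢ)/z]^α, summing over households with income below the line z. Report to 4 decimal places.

0.1642

Poor units: 800, 900, 1200 (q = 3 of N = 7).
Normalized shortfalls: (3000−800)/3000 = 0.7333; (3000−900)/3000 = 0.7000; (3000−1200)/3000 = 0.6000.
Raised to α = 2.5: 0.46053; 0.40996; 0.27885.
Sum = 1.149344; FGT(2.5) = 1.149344 / 7 = 0.1642.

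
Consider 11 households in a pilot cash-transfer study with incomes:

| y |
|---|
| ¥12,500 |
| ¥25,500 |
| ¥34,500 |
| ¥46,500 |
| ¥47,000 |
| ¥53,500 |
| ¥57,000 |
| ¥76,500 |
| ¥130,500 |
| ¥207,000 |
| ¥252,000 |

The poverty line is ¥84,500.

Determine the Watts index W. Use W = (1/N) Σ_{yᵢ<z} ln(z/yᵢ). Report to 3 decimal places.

Below the line: ¥12,500, ¥25,500, ¥34,500, ¥46,500, ¥47,000, ¥53,500, ¥57,000, ¥76,500 (q = 8 of N = 11).
Log gaps: ln(84500/12500) = 1.9110; ln(84500/25500) = 1.1981; ln(84500/34500) = 0.8958; ln(84500/46500) = 0.5973; ln(84500/47000) = 0.5866; ln(84500/53500) = 0.4571; ln(84500/57000) = 0.3937; ln(84500/76500) = 0.0995.
W = 6.139022 / 11 = 0.558.

0.558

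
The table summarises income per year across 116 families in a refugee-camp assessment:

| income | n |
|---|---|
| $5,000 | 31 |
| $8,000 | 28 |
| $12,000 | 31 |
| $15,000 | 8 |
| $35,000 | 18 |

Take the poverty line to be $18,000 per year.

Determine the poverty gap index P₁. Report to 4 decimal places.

Below z: 31×$5,000, 28×$8,000, 31×$12,000, 8×$15,000 (q = 98 of N = 116).
Relative gaps: (18000−5000)/18000 = 0.7222 (×31); (18000−8000)/18000 = 0.5556 (×28); (18000−12000)/18000 = 0.3333 (×31); (18000−15000)/18000 = 0.1667 (×8).
Sum of shortfalls = 49.611111; P₁ averages over all N: 49.611111 / 116 = 0.4277.

0.4277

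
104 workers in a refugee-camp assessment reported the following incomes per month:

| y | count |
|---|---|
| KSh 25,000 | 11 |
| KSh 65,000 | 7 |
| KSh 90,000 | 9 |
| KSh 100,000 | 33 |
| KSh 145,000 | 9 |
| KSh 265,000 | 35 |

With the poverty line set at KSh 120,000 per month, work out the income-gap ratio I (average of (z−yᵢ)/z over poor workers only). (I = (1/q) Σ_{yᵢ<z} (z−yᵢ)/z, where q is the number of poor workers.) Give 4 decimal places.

Below z: 11×KSh 25,000, 7×KSh 65,000, 9×KSh 90,000, 33×KSh 100,000 (q = 60 of N = 104).
Shortfall ratios (z−y)/z: 0.7917 (×11), 0.4583 (×7), 0.2500 (×9), 0.1667 (×33); sum = 19.666667.
I averages over the q = 60 poor units only: 19.666667 / 60 = 0.3278.

0.3278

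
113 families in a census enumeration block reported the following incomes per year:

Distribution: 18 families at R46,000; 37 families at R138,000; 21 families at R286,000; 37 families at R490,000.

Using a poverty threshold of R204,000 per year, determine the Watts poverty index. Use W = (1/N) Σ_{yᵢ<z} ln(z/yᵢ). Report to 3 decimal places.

0.365

Incomes under z: 18×R46,000, 37×R138,000 (q = 55 of N = 113).
Log shortfalls: ln(204000/46000) = 1.4895 (×18); ln(204000/138000) = 0.3909 (×37).
W = 41.272668 / 113 = 0.365.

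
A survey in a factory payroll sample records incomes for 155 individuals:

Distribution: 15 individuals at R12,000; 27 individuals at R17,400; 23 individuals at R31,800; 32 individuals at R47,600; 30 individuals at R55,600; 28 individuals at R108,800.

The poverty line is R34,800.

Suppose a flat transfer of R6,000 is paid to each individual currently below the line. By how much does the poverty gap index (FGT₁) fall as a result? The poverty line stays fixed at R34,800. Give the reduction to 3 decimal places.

Before: below the line — 15×R12,000, 27×R17,400, 23×R31,800; poverty gap index (FGT₁) = 0.16329.
After the R6,000 transfer: below the line — 15×R18,000, 27×R23,400; poverty gap index (FGT₁) = 0.10378.
Reduction = 0.16329 − 0.10378 = 0.060.

0.060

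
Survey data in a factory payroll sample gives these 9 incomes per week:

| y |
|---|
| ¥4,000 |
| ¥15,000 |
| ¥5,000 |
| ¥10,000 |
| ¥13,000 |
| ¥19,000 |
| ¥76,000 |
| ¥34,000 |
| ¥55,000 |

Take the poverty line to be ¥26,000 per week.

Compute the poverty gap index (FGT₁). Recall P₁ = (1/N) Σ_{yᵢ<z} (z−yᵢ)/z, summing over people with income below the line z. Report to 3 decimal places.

0.385

Incomes under z: ¥4,000, ¥5,000, ¥10,000, ¥13,000, ¥15,000, ¥19,000 (q = 6 of N = 9).
Normalized shortfalls: (26000−4000)/26000 = 0.8462; (26000−5000)/26000 = 0.8077; (26000−10000)/26000 = 0.6154; (26000−13000)/26000 = 0.5000; (26000−15000)/26000 = 0.4231; (26000−19000)/26000 = 0.2692.
Sum of shortfalls = 3.461538; P₁ averages over all N: 3.461538 / 9 = 0.385.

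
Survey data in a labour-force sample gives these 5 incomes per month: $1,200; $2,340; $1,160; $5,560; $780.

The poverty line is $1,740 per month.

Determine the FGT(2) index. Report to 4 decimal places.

Below the line: $780, $1,160, $1,200 (q = 3 of N = 5).
Relative gaps: (1740−780)/1740 = 0.5517; (1740−1160)/1740 = 0.3333; (1740−1200)/1740 = 0.3103.
Squared: 0.3044; 0.1111; 0.0963.
Sum = 0.511825; P₂ = 0.511825 / 5 = 0.1024.

0.1024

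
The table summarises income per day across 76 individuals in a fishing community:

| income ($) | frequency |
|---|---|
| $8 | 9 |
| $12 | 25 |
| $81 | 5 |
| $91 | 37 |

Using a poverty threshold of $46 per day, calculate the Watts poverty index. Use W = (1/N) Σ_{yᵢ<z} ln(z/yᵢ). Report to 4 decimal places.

0.6492

Incomes under z: 9×$8, 25×$12 (q = 34 of N = 76).
Log shortfalls: ln(46/8) = 1.7492 (×9); ln(46/12) = 1.3437 (×25).
W = 49.336167 / 76 = 0.6492.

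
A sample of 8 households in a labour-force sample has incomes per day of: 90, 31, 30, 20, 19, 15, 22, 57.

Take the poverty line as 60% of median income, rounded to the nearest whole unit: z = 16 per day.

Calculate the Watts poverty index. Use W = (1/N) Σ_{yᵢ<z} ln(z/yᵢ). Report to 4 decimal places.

0.0081

Below the line: 15 (q = 1 of N = 8).
Log shortfalls: ln(16/15) = 0.0645.
W = 0.064539 / 8 = 0.0081.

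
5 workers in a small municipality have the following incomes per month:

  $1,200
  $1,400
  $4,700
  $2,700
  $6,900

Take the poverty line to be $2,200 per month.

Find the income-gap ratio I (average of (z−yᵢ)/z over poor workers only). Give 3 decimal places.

0.409

Poor units: $1,200, $1,400 (q = 2 of N = 5).
Relative gaps: 0.4545, 0.3636; sum = 0.818182.
I averages over the q = 2 poor units only: 0.818182 / 2 = 0.409.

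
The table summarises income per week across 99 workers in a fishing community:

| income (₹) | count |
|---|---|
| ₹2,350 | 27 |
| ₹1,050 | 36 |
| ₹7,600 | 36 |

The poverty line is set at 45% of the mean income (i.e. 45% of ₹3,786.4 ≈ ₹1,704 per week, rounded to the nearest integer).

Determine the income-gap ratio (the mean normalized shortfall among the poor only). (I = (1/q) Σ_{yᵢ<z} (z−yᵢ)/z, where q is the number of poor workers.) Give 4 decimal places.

Poor units: 36×₹1,050 (q = 36 of N = 99).
Shortfall ratios (z−y)/z: 0.3838 (×36); sum = 13.816901.
The income-gap ratio divides by q (the poor only): 13.816901 / 36 = 0.3838.

0.3838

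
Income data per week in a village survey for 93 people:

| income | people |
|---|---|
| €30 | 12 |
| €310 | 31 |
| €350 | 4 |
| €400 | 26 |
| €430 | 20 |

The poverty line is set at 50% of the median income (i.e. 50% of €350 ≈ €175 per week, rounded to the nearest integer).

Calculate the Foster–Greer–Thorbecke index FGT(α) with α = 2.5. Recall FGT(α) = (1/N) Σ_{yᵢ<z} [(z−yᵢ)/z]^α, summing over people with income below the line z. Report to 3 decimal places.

Poor units: 12×€30 (q = 12 of N = 93).
Gap ratios (z−y)/z: (175−30)/175 = 0.8286 (×12).
Raised to α = 2.5: 0.62492 (×12).
Sum = 7.499048; FGT(2.5) = 7.499048 / 93 = 0.081.

0.081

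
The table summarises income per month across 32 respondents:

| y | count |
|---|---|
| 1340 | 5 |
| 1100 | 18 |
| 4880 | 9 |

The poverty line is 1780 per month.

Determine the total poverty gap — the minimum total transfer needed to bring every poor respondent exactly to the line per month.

14440

Incomes under z: 18×1100, 5×1340 (q = 23 of N = 32).
Individual gaps: 18×(1780−1100) = 12240; 5×(1780−1340) = 2200.
Aggregate gap = 14440.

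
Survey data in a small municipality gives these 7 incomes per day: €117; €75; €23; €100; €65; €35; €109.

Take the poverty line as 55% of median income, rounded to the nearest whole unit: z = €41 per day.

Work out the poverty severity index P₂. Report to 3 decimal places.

Below the line: €23, €35 (q = 2 of N = 7).
Normalized shortfalls: (41−23)/41 = 0.4390; (41−35)/41 = 0.1463.
Squared: 0.1927; 0.0214.
Sum = 0.214158; P₂ = 0.214158 / 7 = 0.031.

0.031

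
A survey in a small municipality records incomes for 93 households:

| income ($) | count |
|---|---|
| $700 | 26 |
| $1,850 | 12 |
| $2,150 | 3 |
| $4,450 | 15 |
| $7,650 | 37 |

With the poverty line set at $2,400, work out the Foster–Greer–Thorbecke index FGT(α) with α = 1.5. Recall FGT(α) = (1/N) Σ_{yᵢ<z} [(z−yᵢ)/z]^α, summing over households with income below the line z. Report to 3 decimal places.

0.182

Below the line: 26×$700, 12×$1,850, 3×$2,150 (q = 41 of N = 93).
Gap ratios (z−y)/z: (2400−700)/2400 = 0.7083 (×26); (2400−1850)/2400 = 0.2292 (×12); (2400−2150)/2400 = 0.1042 (×3).
Raised to α = 1.5: 0.59615 (×26); 0.10971 (×12); 0.03362 (×3).
Sum = 16.917256; FGT(1.5) = 16.917256 / 93 = 0.182.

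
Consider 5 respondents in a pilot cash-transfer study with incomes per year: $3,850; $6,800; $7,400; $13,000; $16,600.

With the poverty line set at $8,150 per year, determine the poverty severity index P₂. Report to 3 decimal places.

0.063

Below z: $3,850, $6,800, $7,400 (q = 3 of N = 5).
Shortfall ratios: (8150−3850)/8150 = 0.5276; (8150−6800)/8150 = 0.1656; (8150−7400)/8150 = 0.0920.
Squared: 0.2784; 0.0274; 0.0085.
Sum = 0.314276; P₂ = 0.314276 / 5 = 0.063.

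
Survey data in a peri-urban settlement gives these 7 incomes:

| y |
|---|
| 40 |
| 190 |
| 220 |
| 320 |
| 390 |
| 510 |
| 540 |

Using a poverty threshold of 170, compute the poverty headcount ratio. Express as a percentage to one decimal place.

1 of the 7 workers have income below 170.
H = 1/7 = 14.3%.

14.3%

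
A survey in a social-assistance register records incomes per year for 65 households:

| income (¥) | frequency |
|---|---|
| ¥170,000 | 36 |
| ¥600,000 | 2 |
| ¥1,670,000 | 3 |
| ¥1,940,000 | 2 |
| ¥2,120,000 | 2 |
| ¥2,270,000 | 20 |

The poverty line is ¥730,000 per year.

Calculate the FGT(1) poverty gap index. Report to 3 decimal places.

Incomes under z: 36×¥170,000, 2×¥600,000 (q = 38 of N = 65).
Relative gaps: (730000−170000)/730000 = 0.7671 (×36); (730000−600000)/730000 = 0.1781 (×2).
Sum of shortfalls = 27.972603; P₁ averages over all N: 27.972603 / 65 = 0.430.

0.430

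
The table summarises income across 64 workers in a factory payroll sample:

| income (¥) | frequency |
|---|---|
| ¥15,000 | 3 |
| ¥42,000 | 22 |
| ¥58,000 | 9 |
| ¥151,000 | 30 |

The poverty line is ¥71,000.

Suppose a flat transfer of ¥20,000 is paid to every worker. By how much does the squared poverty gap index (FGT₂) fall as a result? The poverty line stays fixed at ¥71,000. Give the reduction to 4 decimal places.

Before: below the line — 3×¥15,000, 22×¥42,000, 9×¥58,000; squared poverty gap index (FGT₂) = 0.091224.
After the ¥20,000 transfer: below the line — 3×¥35,000, 22×¥62,000; squared poverty gap index (FGT₂) = 0.017575.
Reduction = 0.091224 − 0.017575 = 0.0736.

0.0736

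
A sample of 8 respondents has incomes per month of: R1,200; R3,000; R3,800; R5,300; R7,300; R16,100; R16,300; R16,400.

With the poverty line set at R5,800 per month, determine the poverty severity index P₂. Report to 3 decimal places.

0.124

Below z: R1,200, R3,000, R3,800, R5,300 (q = 4 of N = 8).
Gap ratios (z−y)/z: (5800−1200)/5800 = 0.7931; (5800−3000)/5800 = 0.4828; (5800−3800)/5800 = 0.3448; (5800−5300)/5800 = 0.0862.
Squared: 0.6290; 0.2331; 0.1189; 0.0074.
Sum = 0.988407; P₂ = 0.988407 / 8 = 0.124.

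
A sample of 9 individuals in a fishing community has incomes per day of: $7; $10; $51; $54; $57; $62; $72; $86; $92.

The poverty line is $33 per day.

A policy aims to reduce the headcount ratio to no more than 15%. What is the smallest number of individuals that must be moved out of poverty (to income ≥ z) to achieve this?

1

Currently q = 2 of N = 9 are below the line (H = 0.222).
A headcount ratio of at most 15% allows at most ⌊0.15 × 9⌋ = 1 poor individuals.
So at least 2 − 1 = 1 must be lifted.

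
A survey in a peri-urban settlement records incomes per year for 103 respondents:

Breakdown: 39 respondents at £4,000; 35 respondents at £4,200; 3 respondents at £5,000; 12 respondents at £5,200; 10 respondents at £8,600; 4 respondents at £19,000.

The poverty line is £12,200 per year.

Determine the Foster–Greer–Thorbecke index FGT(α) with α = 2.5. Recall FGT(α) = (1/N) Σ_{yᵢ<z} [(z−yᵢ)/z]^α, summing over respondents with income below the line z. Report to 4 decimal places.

0.3000

Below the line: 39×£4,000, 35×£4,200, 3×£5,000, 12×£5,200, 10×£8,600 (q = 99 of N = 103).
Relative gaps: (12200−4000)/12200 = 0.6721 (×39); (12200−4200)/12200 = 0.6557 (×35); (12200−5000)/12200 = 0.5902 (×3); (12200−5200)/12200 = 0.5738 (×12); (12200−8600)/12200 = 0.2951 (×10).
Raised to α = 2.5: 0.37037 (×39); 0.34820 (×35); 0.26757 (×3); 0.24937 (×12); 0.04730 (×10).
Sum = 30.899454; FGT(2.5) = 30.899454 / 103 = 0.3000.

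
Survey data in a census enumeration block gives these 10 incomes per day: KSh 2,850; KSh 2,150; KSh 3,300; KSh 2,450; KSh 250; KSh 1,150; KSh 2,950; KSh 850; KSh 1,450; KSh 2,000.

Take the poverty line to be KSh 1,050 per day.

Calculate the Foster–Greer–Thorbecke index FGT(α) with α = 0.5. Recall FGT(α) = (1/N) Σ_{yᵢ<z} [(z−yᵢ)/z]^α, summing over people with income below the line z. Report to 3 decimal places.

0.131

Below the line: KSh 250, KSh 850 (q = 2 of N = 10).
Normalized shortfalls: (1050−250)/1050 = 0.7619; (1050−850)/1050 = 0.1905.
Raised to α = 0.5: 0.87287; 0.43644.
Sum = 1.309307; FGT(0.5) = 1.309307 / 10 = 0.131.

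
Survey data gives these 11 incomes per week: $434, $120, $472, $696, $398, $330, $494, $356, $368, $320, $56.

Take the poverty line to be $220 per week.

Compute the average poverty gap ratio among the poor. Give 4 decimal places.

Incomes under z: $56, $120 (q = 2 of N = 11).
Relative gaps: 0.7455, 0.4545; sum = 1.200000.
The income-gap ratio divides by q (the poor only): 1.200000 / 2 = 0.6000.

0.6000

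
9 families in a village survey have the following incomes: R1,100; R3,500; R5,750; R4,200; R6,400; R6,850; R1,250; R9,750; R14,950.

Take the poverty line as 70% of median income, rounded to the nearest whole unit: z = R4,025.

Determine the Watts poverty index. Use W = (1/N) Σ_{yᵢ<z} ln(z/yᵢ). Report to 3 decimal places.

Incomes under z: R1,100, R1,250, R3,500 (q = 3 of N = 9).
Log gaps: ln(4025/1100) = 1.2972; ln(4025/1250) = 1.1694; ln(4025/3500) = 0.1398.
W = 2.606358 / 9 = 0.290.

0.290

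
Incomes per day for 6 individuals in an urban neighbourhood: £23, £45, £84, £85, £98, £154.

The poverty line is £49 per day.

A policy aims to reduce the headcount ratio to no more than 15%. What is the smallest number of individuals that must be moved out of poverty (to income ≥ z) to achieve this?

2

Currently q = 2 of N = 6 are below the line (H = 0.333).
A headcount ratio of at most 15% allows at most ⌊0.15 × 6⌋ = 0 poor individuals.
So at least 2 − 0 = 2 must be lifted.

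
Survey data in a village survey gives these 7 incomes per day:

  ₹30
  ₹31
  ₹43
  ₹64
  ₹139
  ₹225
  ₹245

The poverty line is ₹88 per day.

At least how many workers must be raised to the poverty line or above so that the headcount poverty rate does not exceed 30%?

4 of the 7 workers are poor, so H = 4/7 = 0.571.
A headcount ratio of at most 30% allows at most ⌊0.30 × 7⌋ = 2 poor workers.
So at least 4 − 2 = 2 must be lifted.

2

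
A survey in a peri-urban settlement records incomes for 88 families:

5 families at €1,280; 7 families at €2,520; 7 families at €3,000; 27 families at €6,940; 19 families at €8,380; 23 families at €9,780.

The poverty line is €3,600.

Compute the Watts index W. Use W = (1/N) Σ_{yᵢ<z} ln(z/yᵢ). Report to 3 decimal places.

Incomes under z: 5×€1,280, 7×€2,520, 7×€3,000 (q = 19 of N = 88).
ln(z/y) terms: ln(3600/1280) = 1.0341 (×5); ln(3600/2520) = 0.3567 (×7); ln(3600/3000) = 0.1823 (×7).
W = 8.943344 / 88 = 0.102.

0.102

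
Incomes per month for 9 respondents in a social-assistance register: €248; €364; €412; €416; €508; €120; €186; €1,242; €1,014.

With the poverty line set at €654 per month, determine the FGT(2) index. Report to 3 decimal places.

Below the line: €120, €186, €248, €364, €412, €416, €508 (q = 7 of N = 9).
Normalized shortfalls: (654−120)/654 = 0.8165; (654−186)/654 = 0.7156; (654−248)/654 = 0.6208; (654−364)/654 = 0.4434; (654−412)/654 = 0.3700; (654−416)/654 = 0.3639; (654−508)/654 = 0.2232.
Squared: 0.6667; 0.5121; 0.3854; 0.1966; 0.1369; 0.1324; 0.0498.
Sum = 2.079978; P₂ = 2.079978 / 9 = 0.231.

0.231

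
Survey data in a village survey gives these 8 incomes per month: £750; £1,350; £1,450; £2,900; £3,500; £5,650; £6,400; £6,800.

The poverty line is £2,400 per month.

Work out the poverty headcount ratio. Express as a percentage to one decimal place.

3 of the 8 people have income below £2,400.
H = 3/8 = 37.5%.

37.5%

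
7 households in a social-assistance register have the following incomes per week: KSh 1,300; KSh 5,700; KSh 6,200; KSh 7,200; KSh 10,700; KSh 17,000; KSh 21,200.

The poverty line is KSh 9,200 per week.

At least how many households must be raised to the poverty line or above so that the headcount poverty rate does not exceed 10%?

Currently q = 4 of N = 7 are below the line (H = 0.571).
A headcount ratio of at most 10% allows at most ⌊0.10 × 7⌋ = 0 poor households.
So at least 4 − 0 = 4 must be lifted.

4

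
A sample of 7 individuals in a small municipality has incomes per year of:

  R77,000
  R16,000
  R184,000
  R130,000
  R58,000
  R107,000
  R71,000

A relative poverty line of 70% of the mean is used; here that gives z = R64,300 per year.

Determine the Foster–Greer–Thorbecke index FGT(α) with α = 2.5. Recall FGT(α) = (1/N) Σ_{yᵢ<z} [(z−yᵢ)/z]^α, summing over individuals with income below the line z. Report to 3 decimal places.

0.070

Incomes under z: R16,000, R58,000 (q = 2 of N = 7).
Relative gaps: (64300−16000)/64300 = 0.7512; (64300−58000)/64300 = 0.0980.
Raised to α = 2.5: 0.48904; 0.00300.
Sum = 0.492040; FGT(2.5) = 0.492040 / 7 = 0.070.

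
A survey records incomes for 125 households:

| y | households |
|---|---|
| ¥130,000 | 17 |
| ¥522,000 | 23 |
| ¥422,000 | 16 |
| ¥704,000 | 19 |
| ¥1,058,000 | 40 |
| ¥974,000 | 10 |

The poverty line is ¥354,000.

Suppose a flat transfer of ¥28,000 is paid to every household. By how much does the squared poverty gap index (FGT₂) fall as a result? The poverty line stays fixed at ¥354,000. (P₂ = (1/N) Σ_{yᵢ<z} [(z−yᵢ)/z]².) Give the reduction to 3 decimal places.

Before: below the line — 17×¥130,000; squared poverty gap index (FGT₂) = 0.05445.
After the ¥28,000 transfer: below the line — 17×¥158,000; squared poverty gap index (FGT₂) = 0.04169.
Reduction = 0.05445 − 0.04169 = 0.013.

0.013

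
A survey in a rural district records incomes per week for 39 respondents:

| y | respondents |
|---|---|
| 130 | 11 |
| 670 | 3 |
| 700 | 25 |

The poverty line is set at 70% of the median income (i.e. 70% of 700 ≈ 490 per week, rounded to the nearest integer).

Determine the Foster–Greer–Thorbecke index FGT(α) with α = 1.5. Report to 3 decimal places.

0.178

Below z: 11×130 (q = 11 of N = 39).
Normalized shortfalls: (490−130)/490 = 0.7347 (×11).
Raised to α = 1.5: 0.62974 (×11).
Sum = 6.927114; FGT(1.5) = 6.927114 / 39 = 0.178.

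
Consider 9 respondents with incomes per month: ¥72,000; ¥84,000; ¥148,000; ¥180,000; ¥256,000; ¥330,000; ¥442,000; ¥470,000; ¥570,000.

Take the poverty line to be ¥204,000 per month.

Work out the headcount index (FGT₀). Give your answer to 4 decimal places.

0.4444

4 of the 9 respondents have income below ¥204,000.
H = 4/9 = 0.4444.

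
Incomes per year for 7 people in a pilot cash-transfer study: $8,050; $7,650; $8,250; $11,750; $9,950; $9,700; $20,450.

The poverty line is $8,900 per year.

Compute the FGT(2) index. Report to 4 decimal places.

Incomes under z: $7,650, $8,050, $8,250 (q = 3 of N = 7).
Normalized shortfalls: (8900−7650)/8900 = 0.1404; (8900−8050)/8900 = 0.0955; (8900−8250)/8900 = 0.0730.
Squared: 0.0197; 0.0091; 0.0053.
Sum = 0.034181; P₂ = 0.034181 / 7 = 0.0049.

0.0049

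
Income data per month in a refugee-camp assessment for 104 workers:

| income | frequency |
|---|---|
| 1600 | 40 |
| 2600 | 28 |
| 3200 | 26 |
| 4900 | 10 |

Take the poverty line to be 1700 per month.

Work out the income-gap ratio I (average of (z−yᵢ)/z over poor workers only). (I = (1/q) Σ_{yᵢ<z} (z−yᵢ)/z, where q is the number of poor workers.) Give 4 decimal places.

0.0588

Incomes under z: 40×1600 (q = 40 of N = 104).
Shortfall ratios (z−y)/z: 0.0588 (×40); sum = 2.352941.
The income-gap ratio divides by q (the poor only): 2.352941 / 40 = 0.0588.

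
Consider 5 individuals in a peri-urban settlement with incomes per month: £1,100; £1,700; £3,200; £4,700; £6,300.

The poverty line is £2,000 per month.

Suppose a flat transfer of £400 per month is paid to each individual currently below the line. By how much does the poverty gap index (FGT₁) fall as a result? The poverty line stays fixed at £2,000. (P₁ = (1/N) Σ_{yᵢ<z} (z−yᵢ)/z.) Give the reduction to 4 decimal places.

Before: below the line — £1,100, £1,700; poverty gap index (FGT₁) = 0.120000.
After the £400 transfer: below the line — £1,500; poverty gap index (FGT₁) = 0.050000.
Reduction = 0.120000 − 0.050000 = 0.0700.

0.0700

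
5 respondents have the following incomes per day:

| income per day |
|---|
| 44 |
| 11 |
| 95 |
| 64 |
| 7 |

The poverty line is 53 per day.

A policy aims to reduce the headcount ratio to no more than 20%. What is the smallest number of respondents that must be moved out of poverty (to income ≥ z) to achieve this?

2

Currently q = 3 of N = 5 are below the line (H = 0.600).
A headcount ratio of at most 20% allows at most ⌊0.20 × 5⌋ = 1 poor respondents.
So at least 3 − 1 = 2 must be lifted.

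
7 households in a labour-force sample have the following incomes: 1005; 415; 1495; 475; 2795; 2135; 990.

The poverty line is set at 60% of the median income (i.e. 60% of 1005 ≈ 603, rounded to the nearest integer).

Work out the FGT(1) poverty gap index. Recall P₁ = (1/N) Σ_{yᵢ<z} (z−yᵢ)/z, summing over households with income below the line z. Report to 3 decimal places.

Below z: 415, 475 (q = 2 of N = 7).
Normalized shortfalls: (603−415)/603 = 0.3118; (603−475)/603 = 0.2123.
Sum of shortfalls = 0.524046; P₁ averages over all N: 0.524046 / 7 = 0.075.

0.075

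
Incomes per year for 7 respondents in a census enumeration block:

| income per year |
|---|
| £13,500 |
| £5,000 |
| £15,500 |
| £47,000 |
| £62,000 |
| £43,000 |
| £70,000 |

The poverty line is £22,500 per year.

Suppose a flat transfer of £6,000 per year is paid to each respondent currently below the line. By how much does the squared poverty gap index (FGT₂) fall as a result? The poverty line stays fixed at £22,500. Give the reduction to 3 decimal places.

0.083

Before: below the line — £5,000, £13,500, £15,500; squared poverty gap index (FGT₂) = 0.12310.
After the £6,000 transfer: below the line — £11,000, £19,500, £21,500; squared poverty gap index (FGT₂) = 0.04014.
Reduction = 0.12310 − 0.04014 = 0.083.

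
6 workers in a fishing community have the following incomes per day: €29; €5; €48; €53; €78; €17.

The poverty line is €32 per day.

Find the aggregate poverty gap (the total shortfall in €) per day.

Poor units: €5, €17, €29 (q = 3 of N = 6).
Individual gaps: 32−5 = 27; 32−17 = 15; 32−29 = 3.
Aggregate gap = €45.

€45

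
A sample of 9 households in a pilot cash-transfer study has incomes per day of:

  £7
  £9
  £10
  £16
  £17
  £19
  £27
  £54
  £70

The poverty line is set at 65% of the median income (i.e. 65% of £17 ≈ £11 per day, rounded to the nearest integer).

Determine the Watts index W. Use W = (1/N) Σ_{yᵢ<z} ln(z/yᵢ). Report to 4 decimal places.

Incomes under z: £7, £9, £10 (q = 3 of N = 9).
Log gaps: ln(11/7) = 0.4520; ln(11/9) = 0.2007; ln(11/10) = 0.0953.
W = 0.747966 / 9 = 0.0831.

0.0831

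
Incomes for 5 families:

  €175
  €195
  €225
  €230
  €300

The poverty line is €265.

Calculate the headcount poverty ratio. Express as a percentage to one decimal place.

80.0%

4 of the 5 families have income below €265.
H = 4/5 = 80.0%.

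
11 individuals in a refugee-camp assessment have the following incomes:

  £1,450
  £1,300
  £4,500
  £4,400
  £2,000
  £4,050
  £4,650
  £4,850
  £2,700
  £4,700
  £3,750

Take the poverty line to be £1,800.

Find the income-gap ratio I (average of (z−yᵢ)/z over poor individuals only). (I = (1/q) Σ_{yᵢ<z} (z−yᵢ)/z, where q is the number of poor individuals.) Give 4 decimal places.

0.2361

Below z: £1,300, £1,450 (q = 2 of N = 11).
Relative gaps: 0.2778, 0.1944; sum = 0.472222.
The income-gap ratio divides by q (the poor only): 0.472222 / 2 = 0.2361.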